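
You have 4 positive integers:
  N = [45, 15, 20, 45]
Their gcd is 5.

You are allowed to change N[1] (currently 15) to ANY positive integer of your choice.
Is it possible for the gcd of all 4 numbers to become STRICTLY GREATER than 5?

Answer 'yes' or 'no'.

Answer: no

Derivation:
Current gcd = 5
gcd of all OTHER numbers (without N[1]=15): gcd([45, 20, 45]) = 5
The new gcd after any change is gcd(5, new_value).
This can be at most 5.
Since 5 = old gcd 5, the gcd can only stay the same or decrease.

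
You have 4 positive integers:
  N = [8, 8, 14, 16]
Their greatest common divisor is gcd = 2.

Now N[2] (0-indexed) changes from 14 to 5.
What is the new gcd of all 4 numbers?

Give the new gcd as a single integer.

Answer: 1

Derivation:
Numbers: [8, 8, 14, 16], gcd = 2
Change: index 2, 14 -> 5
gcd of the OTHER numbers (without index 2): gcd([8, 8, 16]) = 8
New gcd = gcd(g_others, new_val) = gcd(8, 5) = 1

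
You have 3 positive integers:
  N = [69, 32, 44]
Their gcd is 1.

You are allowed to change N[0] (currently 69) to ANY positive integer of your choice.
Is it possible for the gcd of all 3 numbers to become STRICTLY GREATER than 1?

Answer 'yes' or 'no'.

Current gcd = 1
gcd of all OTHER numbers (without N[0]=69): gcd([32, 44]) = 4
The new gcd after any change is gcd(4, new_value).
This can be at most 4.
Since 4 > old gcd 1, the gcd CAN increase (e.g., set N[0] = 4).

Answer: yes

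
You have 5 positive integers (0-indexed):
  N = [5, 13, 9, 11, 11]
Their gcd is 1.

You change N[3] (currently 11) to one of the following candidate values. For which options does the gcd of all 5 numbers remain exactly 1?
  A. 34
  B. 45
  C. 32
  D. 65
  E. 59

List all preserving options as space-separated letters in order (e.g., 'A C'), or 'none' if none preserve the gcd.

Answer: A B C D E

Derivation:
Old gcd = 1; gcd of others (without N[3]) = 1
New gcd for candidate v: gcd(1, v). Preserves old gcd iff gcd(1, v) = 1.
  Option A: v=34, gcd(1,34)=1 -> preserves
  Option B: v=45, gcd(1,45)=1 -> preserves
  Option C: v=32, gcd(1,32)=1 -> preserves
  Option D: v=65, gcd(1,65)=1 -> preserves
  Option E: v=59, gcd(1,59)=1 -> preserves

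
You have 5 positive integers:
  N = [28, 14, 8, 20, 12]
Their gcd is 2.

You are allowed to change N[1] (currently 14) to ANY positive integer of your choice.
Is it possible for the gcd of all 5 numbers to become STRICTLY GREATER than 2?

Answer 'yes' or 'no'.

Current gcd = 2
gcd of all OTHER numbers (without N[1]=14): gcd([28, 8, 20, 12]) = 4
The new gcd after any change is gcd(4, new_value).
This can be at most 4.
Since 4 > old gcd 2, the gcd CAN increase (e.g., set N[1] = 4).

Answer: yes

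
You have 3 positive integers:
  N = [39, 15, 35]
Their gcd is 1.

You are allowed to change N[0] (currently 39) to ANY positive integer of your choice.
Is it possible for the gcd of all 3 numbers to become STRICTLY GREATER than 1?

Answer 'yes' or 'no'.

Current gcd = 1
gcd of all OTHER numbers (without N[0]=39): gcd([15, 35]) = 5
The new gcd after any change is gcd(5, new_value).
This can be at most 5.
Since 5 > old gcd 1, the gcd CAN increase (e.g., set N[0] = 5).

Answer: yes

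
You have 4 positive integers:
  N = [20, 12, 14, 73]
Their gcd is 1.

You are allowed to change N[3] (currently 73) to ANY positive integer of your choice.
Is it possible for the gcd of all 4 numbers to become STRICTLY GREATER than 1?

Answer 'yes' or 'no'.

Answer: yes

Derivation:
Current gcd = 1
gcd of all OTHER numbers (without N[3]=73): gcd([20, 12, 14]) = 2
The new gcd after any change is gcd(2, new_value).
This can be at most 2.
Since 2 > old gcd 1, the gcd CAN increase (e.g., set N[3] = 2).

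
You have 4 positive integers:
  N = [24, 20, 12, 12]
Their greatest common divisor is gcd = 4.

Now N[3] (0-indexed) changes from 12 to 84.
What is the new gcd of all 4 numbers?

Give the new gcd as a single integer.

Numbers: [24, 20, 12, 12], gcd = 4
Change: index 3, 12 -> 84
gcd of the OTHER numbers (without index 3): gcd([24, 20, 12]) = 4
New gcd = gcd(g_others, new_val) = gcd(4, 84) = 4

Answer: 4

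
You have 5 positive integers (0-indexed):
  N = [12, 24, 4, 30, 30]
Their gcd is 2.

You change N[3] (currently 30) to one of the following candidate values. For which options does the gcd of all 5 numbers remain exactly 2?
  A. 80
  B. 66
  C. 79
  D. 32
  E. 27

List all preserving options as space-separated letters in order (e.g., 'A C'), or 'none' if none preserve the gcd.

Answer: A B D

Derivation:
Old gcd = 2; gcd of others (without N[3]) = 2
New gcd for candidate v: gcd(2, v). Preserves old gcd iff gcd(2, v) = 2.
  Option A: v=80, gcd(2,80)=2 -> preserves
  Option B: v=66, gcd(2,66)=2 -> preserves
  Option C: v=79, gcd(2,79)=1 -> changes
  Option D: v=32, gcd(2,32)=2 -> preserves
  Option E: v=27, gcd(2,27)=1 -> changes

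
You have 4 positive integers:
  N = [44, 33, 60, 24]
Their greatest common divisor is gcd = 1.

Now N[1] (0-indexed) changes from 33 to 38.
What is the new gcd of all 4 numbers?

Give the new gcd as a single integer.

Answer: 2

Derivation:
Numbers: [44, 33, 60, 24], gcd = 1
Change: index 1, 33 -> 38
gcd of the OTHER numbers (without index 1): gcd([44, 60, 24]) = 4
New gcd = gcd(g_others, new_val) = gcd(4, 38) = 2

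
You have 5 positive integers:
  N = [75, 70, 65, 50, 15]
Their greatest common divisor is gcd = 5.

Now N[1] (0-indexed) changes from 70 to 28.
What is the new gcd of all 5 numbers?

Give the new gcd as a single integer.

Answer: 1

Derivation:
Numbers: [75, 70, 65, 50, 15], gcd = 5
Change: index 1, 70 -> 28
gcd of the OTHER numbers (without index 1): gcd([75, 65, 50, 15]) = 5
New gcd = gcd(g_others, new_val) = gcd(5, 28) = 1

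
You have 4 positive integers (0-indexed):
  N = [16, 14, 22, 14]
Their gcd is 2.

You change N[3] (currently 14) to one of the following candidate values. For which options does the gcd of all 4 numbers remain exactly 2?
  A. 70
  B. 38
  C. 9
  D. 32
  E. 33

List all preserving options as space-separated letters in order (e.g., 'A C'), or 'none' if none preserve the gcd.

Answer: A B D

Derivation:
Old gcd = 2; gcd of others (without N[3]) = 2
New gcd for candidate v: gcd(2, v). Preserves old gcd iff gcd(2, v) = 2.
  Option A: v=70, gcd(2,70)=2 -> preserves
  Option B: v=38, gcd(2,38)=2 -> preserves
  Option C: v=9, gcd(2,9)=1 -> changes
  Option D: v=32, gcd(2,32)=2 -> preserves
  Option E: v=33, gcd(2,33)=1 -> changes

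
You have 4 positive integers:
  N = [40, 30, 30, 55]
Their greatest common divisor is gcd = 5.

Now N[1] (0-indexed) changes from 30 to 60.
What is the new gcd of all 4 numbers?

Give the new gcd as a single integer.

Answer: 5

Derivation:
Numbers: [40, 30, 30, 55], gcd = 5
Change: index 1, 30 -> 60
gcd of the OTHER numbers (without index 1): gcd([40, 30, 55]) = 5
New gcd = gcd(g_others, new_val) = gcd(5, 60) = 5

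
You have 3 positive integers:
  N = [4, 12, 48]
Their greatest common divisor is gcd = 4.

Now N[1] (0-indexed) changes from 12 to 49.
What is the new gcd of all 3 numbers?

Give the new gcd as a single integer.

Numbers: [4, 12, 48], gcd = 4
Change: index 1, 12 -> 49
gcd of the OTHER numbers (without index 1): gcd([4, 48]) = 4
New gcd = gcd(g_others, new_val) = gcd(4, 49) = 1

Answer: 1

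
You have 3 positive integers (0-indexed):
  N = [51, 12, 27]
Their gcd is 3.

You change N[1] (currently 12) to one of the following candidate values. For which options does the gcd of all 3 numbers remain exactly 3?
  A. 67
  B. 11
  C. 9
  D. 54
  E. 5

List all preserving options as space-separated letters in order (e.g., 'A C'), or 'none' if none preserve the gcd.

Answer: C D

Derivation:
Old gcd = 3; gcd of others (without N[1]) = 3
New gcd for candidate v: gcd(3, v). Preserves old gcd iff gcd(3, v) = 3.
  Option A: v=67, gcd(3,67)=1 -> changes
  Option B: v=11, gcd(3,11)=1 -> changes
  Option C: v=9, gcd(3,9)=3 -> preserves
  Option D: v=54, gcd(3,54)=3 -> preserves
  Option E: v=5, gcd(3,5)=1 -> changes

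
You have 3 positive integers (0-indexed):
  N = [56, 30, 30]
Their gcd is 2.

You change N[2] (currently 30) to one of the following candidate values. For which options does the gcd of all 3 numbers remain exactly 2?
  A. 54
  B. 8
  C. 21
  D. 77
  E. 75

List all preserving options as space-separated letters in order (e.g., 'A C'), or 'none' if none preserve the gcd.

Answer: A B

Derivation:
Old gcd = 2; gcd of others (without N[2]) = 2
New gcd for candidate v: gcd(2, v). Preserves old gcd iff gcd(2, v) = 2.
  Option A: v=54, gcd(2,54)=2 -> preserves
  Option B: v=8, gcd(2,8)=2 -> preserves
  Option C: v=21, gcd(2,21)=1 -> changes
  Option D: v=77, gcd(2,77)=1 -> changes
  Option E: v=75, gcd(2,75)=1 -> changes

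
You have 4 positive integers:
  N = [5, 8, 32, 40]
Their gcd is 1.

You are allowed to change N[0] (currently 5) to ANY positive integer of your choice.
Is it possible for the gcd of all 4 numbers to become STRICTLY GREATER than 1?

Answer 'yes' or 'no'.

Current gcd = 1
gcd of all OTHER numbers (without N[0]=5): gcd([8, 32, 40]) = 8
The new gcd after any change is gcd(8, new_value).
This can be at most 8.
Since 8 > old gcd 1, the gcd CAN increase (e.g., set N[0] = 8).

Answer: yes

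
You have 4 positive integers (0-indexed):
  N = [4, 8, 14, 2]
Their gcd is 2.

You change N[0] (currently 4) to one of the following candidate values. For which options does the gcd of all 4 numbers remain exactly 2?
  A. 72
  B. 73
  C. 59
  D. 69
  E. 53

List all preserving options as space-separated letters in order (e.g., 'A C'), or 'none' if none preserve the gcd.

Old gcd = 2; gcd of others (without N[0]) = 2
New gcd for candidate v: gcd(2, v). Preserves old gcd iff gcd(2, v) = 2.
  Option A: v=72, gcd(2,72)=2 -> preserves
  Option B: v=73, gcd(2,73)=1 -> changes
  Option C: v=59, gcd(2,59)=1 -> changes
  Option D: v=69, gcd(2,69)=1 -> changes
  Option E: v=53, gcd(2,53)=1 -> changes

Answer: A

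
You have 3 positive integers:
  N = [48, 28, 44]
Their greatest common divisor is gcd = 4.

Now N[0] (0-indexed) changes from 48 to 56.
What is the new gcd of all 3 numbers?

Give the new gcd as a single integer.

Numbers: [48, 28, 44], gcd = 4
Change: index 0, 48 -> 56
gcd of the OTHER numbers (without index 0): gcd([28, 44]) = 4
New gcd = gcd(g_others, new_val) = gcd(4, 56) = 4

Answer: 4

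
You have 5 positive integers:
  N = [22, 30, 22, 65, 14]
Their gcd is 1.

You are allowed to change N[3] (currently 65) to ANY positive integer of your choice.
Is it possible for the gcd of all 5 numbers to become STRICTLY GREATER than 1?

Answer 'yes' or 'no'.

Current gcd = 1
gcd of all OTHER numbers (without N[3]=65): gcd([22, 30, 22, 14]) = 2
The new gcd after any change is gcd(2, new_value).
This can be at most 2.
Since 2 > old gcd 1, the gcd CAN increase (e.g., set N[3] = 2).

Answer: yes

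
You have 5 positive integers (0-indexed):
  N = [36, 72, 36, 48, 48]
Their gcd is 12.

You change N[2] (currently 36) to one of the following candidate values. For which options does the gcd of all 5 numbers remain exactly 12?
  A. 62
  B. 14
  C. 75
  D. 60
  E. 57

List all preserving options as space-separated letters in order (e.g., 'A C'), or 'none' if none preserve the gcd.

Answer: D

Derivation:
Old gcd = 12; gcd of others (without N[2]) = 12
New gcd for candidate v: gcd(12, v). Preserves old gcd iff gcd(12, v) = 12.
  Option A: v=62, gcd(12,62)=2 -> changes
  Option B: v=14, gcd(12,14)=2 -> changes
  Option C: v=75, gcd(12,75)=3 -> changes
  Option D: v=60, gcd(12,60)=12 -> preserves
  Option E: v=57, gcd(12,57)=3 -> changes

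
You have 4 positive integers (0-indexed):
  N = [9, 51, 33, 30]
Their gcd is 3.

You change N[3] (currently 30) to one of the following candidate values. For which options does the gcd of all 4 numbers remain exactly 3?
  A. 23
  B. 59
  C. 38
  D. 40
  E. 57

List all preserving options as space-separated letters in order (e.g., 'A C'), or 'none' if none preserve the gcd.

Old gcd = 3; gcd of others (without N[3]) = 3
New gcd for candidate v: gcd(3, v). Preserves old gcd iff gcd(3, v) = 3.
  Option A: v=23, gcd(3,23)=1 -> changes
  Option B: v=59, gcd(3,59)=1 -> changes
  Option C: v=38, gcd(3,38)=1 -> changes
  Option D: v=40, gcd(3,40)=1 -> changes
  Option E: v=57, gcd(3,57)=3 -> preserves

Answer: E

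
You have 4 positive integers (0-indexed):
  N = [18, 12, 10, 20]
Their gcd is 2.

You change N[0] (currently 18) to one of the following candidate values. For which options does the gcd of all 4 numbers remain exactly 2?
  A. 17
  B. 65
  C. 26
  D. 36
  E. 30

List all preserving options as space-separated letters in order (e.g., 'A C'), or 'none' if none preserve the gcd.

Answer: C D E

Derivation:
Old gcd = 2; gcd of others (without N[0]) = 2
New gcd for candidate v: gcd(2, v). Preserves old gcd iff gcd(2, v) = 2.
  Option A: v=17, gcd(2,17)=1 -> changes
  Option B: v=65, gcd(2,65)=1 -> changes
  Option C: v=26, gcd(2,26)=2 -> preserves
  Option D: v=36, gcd(2,36)=2 -> preserves
  Option E: v=30, gcd(2,30)=2 -> preserves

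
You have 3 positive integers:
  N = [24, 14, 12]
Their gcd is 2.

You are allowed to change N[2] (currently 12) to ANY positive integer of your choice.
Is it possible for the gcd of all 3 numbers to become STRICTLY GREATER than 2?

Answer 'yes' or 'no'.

Answer: no

Derivation:
Current gcd = 2
gcd of all OTHER numbers (without N[2]=12): gcd([24, 14]) = 2
The new gcd after any change is gcd(2, new_value).
This can be at most 2.
Since 2 = old gcd 2, the gcd can only stay the same or decrease.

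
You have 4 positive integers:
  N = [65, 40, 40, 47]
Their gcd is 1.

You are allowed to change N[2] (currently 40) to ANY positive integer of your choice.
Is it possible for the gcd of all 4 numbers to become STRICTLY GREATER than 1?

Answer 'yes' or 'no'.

Answer: no

Derivation:
Current gcd = 1
gcd of all OTHER numbers (without N[2]=40): gcd([65, 40, 47]) = 1
The new gcd after any change is gcd(1, new_value).
This can be at most 1.
Since 1 = old gcd 1, the gcd can only stay the same or decrease.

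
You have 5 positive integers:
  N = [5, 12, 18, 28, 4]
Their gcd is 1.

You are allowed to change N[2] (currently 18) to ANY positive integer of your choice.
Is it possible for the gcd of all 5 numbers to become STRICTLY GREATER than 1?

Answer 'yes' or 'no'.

Current gcd = 1
gcd of all OTHER numbers (without N[2]=18): gcd([5, 12, 28, 4]) = 1
The new gcd after any change is gcd(1, new_value).
This can be at most 1.
Since 1 = old gcd 1, the gcd can only stay the same or decrease.

Answer: no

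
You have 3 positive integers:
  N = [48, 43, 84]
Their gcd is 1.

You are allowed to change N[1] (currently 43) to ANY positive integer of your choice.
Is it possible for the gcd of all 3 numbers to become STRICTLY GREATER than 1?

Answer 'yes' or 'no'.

Answer: yes

Derivation:
Current gcd = 1
gcd of all OTHER numbers (without N[1]=43): gcd([48, 84]) = 12
The new gcd after any change is gcd(12, new_value).
This can be at most 12.
Since 12 > old gcd 1, the gcd CAN increase (e.g., set N[1] = 12).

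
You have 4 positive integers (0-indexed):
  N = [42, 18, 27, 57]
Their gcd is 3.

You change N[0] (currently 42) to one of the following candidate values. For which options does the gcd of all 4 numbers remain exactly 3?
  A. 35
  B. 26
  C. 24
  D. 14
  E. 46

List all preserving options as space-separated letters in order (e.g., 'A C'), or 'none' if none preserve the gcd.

Old gcd = 3; gcd of others (without N[0]) = 3
New gcd for candidate v: gcd(3, v). Preserves old gcd iff gcd(3, v) = 3.
  Option A: v=35, gcd(3,35)=1 -> changes
  Option B: v=26, gcd(3,26)=1 -> changes
  Option C: v=24, gcd(3,24)=3 -> preserves
  Option D: v=14, gcd(3,14)=1 -> changes
  Option E: v=46, gcd(3,46)=1 -> changes

Answer: C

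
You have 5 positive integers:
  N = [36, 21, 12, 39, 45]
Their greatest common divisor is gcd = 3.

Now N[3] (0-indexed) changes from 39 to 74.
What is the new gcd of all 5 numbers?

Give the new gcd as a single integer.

Numbers: [36, 21, 12, 39, 45], gcd = 3
Change: index 3, 39 -> 74
gcd of the OTHER numbers (without index 3): gcd([36, 21, 12, 45]) = 3
New gcd = gcd(g_others, new_val) = gcd(3, 74) = 1

Answer: 1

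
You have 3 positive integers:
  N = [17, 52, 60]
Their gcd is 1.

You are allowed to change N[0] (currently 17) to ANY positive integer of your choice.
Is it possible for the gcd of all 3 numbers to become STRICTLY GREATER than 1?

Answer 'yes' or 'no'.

Answer: yes

Derivation:
Current gcd = 1
gcd of all OTHER numbers (without N[0]=17): gcd([52, 60]) = 4
The new gcd after any change is gcd(4, new_value).
This can be at most 4.
Since 4 > old gcd 1, the gcd CAN increase (e.g., set N[0] = 4).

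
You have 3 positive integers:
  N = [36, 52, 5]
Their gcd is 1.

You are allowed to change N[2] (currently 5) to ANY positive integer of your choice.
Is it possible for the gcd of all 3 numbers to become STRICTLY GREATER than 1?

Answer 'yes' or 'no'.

Current gcd = 1
gcd of all OTHER numbers (without N[2]=5): gcd([36, 52]) = 4
The new gcd after any change is gcd(4, new_value).
This can be at most 4.
Since 4 > old gcd 1, the gcd CAN increase (e.g., set N[2] = 4).

Answer: yes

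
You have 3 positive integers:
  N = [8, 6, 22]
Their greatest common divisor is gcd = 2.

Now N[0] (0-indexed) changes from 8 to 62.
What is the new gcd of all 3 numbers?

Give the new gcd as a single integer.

Answer: 2

Derivation:
Numbers: [8, 6, 22], gcd = 2
Change: index 0, 8 -> 62
gcd of the OTHER numbers (without index 0): gcd([6, 22]) = 2
New gcd = gcd(g_others, new_val) = gcd(2, 62) = 2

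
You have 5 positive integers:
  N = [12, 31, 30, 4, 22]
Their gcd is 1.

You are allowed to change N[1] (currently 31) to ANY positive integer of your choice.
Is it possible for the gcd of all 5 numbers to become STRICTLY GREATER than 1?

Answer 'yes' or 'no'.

Current gcd = 1
gcd of all OTHER numbers (without N[1]=31): gcd([12, 30, 4, 22]) = 2
The new gcd after any change is gcd(2, new_value).
This can be at most 2.
Since 2 > old gcd 1, the gcd CAN increase (e.g., set N[1] = 2).

Answer: yes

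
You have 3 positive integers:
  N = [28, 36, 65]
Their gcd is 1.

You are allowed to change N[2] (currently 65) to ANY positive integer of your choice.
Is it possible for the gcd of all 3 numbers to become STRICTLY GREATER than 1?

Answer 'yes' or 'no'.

Answer: yes

Derivation:
Current gcd = 1
gcd of all OTHER numbers (without N[2]=65): gcd([28, 36]) = 4
The new gcd after any change is gcd(4, new_value).
This can be at most 4.
Since 4 > old gcd 1, the gcd CAN increase (e.g., set N[2] = 4).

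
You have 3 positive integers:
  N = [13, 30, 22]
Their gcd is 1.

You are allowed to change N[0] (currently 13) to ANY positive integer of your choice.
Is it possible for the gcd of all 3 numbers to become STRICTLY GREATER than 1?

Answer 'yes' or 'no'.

Answer: yes

Derivation:
Current gcd = 1
gcd of all OTHER numbers (without N[0]=13): gcd([30, 22]) = 2
The new gcd after any change is gcd(2, new_value).
This can be at most 2.
Since 2 > old gcd 1, the gcd CAN increase (e.g., set N[0] = 2).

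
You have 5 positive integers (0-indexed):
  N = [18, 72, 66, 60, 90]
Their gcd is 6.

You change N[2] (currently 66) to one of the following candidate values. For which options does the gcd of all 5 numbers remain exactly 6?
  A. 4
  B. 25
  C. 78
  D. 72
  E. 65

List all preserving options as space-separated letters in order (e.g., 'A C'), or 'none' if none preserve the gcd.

Old gcd = 6; gcd of others (without N[2]) = 6
New gcd for candidate v: gcd(6, v). Preserves old gcd iff gcd(6, v) = 6.
  Option A: v=4, gcd(6,4)=2 -> changes
  Option B: v=25, gcd(6,25)=1 -> changes
  Option C: v=78, gcd(6,78)=6 -> preserves
  Option D: v=72, gcd(6,72)=6 -> preserves
  Option E: v=65, gcd(6,65)=1 -> changes

Answer: C D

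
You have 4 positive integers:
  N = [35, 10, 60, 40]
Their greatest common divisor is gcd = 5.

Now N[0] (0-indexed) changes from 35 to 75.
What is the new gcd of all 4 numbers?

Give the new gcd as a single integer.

Answer: 5

Derivation:
Numbers: [35, 10, 60, 40], gcd = 5
Change: index 0, 35 -> 75
gcd of the OTHER numbers (without index 0): gcd([10, 60, 40]) = 10
New gcd = gcd(g_others, new_val) = gcd(10, 75) = 5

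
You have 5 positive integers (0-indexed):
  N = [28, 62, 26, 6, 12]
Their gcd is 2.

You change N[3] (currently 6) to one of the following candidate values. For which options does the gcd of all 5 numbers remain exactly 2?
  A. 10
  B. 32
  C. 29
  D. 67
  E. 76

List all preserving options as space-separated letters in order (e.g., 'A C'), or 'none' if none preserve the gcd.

Answer: A B E

Derivation:
Old gcd = 2; gcd of others (without N[3]) = 2
New gcd for candidate v: gcd(2, v). Preserves old gcd iff gcd(2, v) = 2.
  Option A: v=10, gcd(2,10)=2 -> preserves
  Option B: v=32, gcd(2,32)=2 -> preserves
  Option C: v=29, gcd(2,29)=1 -> changes
  Option D: v=67, gcd(2,67)=1 -> changes
  Option E: v=76, gcd(2,76)=2 -> preserves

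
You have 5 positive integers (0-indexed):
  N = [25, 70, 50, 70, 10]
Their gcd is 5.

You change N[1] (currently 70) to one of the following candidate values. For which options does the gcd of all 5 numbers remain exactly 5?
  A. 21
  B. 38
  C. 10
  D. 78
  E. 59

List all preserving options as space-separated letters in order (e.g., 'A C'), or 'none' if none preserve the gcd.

Old gcd = 5; gcd of others (without N[1]) = 5
New gcd for candidate v: gcd(5, v). Preserves old gcd iff gcd(5, v) = 5.
  Option A: v=21, gcd(5,21)=1 -> changes
  Option B: v=38, gcd(5,38)=1 -> changes
  Option C: v=10, gcd(5,10)=5 -> preserves
  Option D: v=78, gcd(5,78)=1 -> changes
  Option E: v=59, gcd(5,59)=1 -> changes

Answer: C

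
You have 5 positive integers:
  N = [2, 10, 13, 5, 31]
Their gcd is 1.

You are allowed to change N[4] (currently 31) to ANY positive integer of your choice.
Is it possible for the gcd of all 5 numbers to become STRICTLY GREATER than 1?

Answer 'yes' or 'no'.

Answer: no

Derivation:
Current gcd = 1
gcd of all OTHER numbers (without N[4]=31): gcd([2, 10, 13, 5]) = 1
The new gcd after any change is gcd(1, new_value).
This can be at most 1.
Since 1 = old gcd 1, the gcd can only stay the same or decrease.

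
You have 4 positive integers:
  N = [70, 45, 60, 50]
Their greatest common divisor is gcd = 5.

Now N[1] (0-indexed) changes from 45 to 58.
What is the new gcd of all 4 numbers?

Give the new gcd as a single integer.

Answer: 2

Derivation:
Numbers: [70, 45, 60, 50], gcd = 5
Change: index 1, 45 -> 58
gcd of the OTHER numbers (without index 1): gcd([70, 60, 50]) = 10
New gcd = gcd(g_others, new_val) = gcd(10, 58) = 2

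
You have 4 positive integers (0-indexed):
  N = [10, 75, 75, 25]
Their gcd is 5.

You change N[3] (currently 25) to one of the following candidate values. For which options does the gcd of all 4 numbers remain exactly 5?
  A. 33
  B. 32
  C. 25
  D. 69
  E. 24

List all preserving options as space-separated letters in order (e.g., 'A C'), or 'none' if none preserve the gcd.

Answer: C

Derivation:
Old gcd = 5; gcd of others (without N[3]) = 5
New gcd for candidate v: gcd(5, v). Preserves old gcd iff gcd(5, v) = 5.
  Option A: v=33, gcd(5,33)=1 -> changes
  Option B: v=32, gcd(5,32)=1 -> changes
  Option C: v=25, gcd(5,25)=5 -> preserves
  Option D: v=69, gcd(5,69)=1 -> changes
  Option E: v=24, gcd(5,24)=1 -> changes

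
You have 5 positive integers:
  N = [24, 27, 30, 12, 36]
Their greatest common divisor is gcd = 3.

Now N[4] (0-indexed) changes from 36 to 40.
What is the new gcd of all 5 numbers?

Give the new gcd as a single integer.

Answer: 1

Derivation:
Numbers: [24, 27, 30, 12, 36], gcd = 3
Change: index 4, 36 -> 40
gcd of the OTHER numbers (without index 4): gcd([24, 27, 30, 12]) = 3
New gcd = gcd(g_others, new_val) = gcd(3, 40) = 1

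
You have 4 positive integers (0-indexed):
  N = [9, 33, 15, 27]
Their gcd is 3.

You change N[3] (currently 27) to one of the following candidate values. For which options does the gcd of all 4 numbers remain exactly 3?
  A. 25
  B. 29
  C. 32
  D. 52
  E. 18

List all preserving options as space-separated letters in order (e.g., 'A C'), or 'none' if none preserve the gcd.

Answer: E

Derivation:
Old gcd = 3; gcd of others (without N[3]) = 3
New gcd for candidate v: gcd(3, v). Preserves old gcd iff gcd(3, v) = 3.
  Option A: v=25, gcd(3,25)=1 -> changes
  Option B: v=29, gcd(3,29)=1 -> changes
  Option C: v=32, gcd(3,32)=1 -> changes
  Option D: v=52, gcd(3,52)=1 -> changes
  Option E: v=18, gcd(3,18)=3 -> preserves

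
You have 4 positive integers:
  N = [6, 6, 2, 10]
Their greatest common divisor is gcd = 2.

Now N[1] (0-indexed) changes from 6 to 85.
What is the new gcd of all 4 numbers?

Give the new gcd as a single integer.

Answer: 1

Derivation:
Numbers: [6, 6, 2, 10], gcd = 2
Change: index 1, 6 -> 85
gcd of the OTHER numbers (without index 1): gcd([6, 2, 10]) = 2
New gcd = gcd(g_others, new_val) = gcd(2, 85) = 1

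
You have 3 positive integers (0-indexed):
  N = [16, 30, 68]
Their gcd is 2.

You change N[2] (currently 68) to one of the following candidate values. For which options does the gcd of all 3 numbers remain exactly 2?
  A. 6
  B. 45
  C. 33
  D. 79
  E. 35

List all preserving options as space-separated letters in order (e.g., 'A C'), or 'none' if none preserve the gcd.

Old gcd = 2; gcd of others (without N[2]) = 2
New gcd for candidate v: gcd(2, v). Preserves old gcd iff gcd(2, v) = 2.
  Option A: v=6, gcd(2,6)=2 -> preserves
  Option B: v=45, gcd(2,45)=1 -> changes
  Option C: v=33, gcd(2,33)=1 -> changes
  Option D: v=79, gcd(2,79)=1 -> changes
  Option E: v=35, gcd(2,35)=1 -> changes

Answer: A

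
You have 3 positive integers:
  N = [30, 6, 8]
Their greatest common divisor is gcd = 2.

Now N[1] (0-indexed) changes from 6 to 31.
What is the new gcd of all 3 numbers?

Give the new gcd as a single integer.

Numbers: [30, 6, 8], gcd = 2
Change: index 1, 6 -> 31
gcd of the OTHER numbers (without index 1): gcd([30, 8]) = 2
New gcd = gcd(g_others, new_val) = gcd(2, 31) = 1

Answer: 1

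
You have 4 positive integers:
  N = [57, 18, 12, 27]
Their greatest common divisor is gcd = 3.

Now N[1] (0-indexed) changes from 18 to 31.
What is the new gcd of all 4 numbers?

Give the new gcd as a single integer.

Answer: 1

Derivation:
Numbers: [57, 18, 12, 27], gcd = 3
Change: index 1, 18 -> 31
gcd of the OTHER numbers (without index 1): gcd([57, 12, 27]) = 3
New gcd = gcd(g_others, new_val) = gcd(3, 31) = 1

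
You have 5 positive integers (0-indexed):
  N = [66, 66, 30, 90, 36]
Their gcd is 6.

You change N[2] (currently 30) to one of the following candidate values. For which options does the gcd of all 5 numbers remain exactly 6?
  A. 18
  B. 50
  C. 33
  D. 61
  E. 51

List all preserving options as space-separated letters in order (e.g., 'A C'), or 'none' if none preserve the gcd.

Answer: A

Derivation:
Old gcd = 6; gcd of others (without N[2]) = 6
New gcd for candidate v: gcd(6, v). Preserves old gcd iff gcd(6, v) = 6.
  Option A: v=18, gcd(6,18)=6 -> preserves
  Option B: v=50, gcd(6,50)=2 -> changes
  Option C: v=33, gcd(6,33)=3 -> changes
  Option D: v=61, gcd(6,61)=1 -> changes
  Option E: v=51, gcd(6,51)=3 -> changes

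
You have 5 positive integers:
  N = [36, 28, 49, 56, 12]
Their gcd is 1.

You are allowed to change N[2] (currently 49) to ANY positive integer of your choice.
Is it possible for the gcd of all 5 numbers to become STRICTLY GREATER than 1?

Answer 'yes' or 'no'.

Answer: yes

Derivation:
Current gcd = 1
gcd of all OTHER numbers (without N[2]=49): gcd([36, 28, 56, 12]) = 4
The new gcd after any change is gcd(4, new_value).
This can be at most 4.
Since 4 > old gcd 1, the gcd CAN increase (e.g., set N[2] = 4).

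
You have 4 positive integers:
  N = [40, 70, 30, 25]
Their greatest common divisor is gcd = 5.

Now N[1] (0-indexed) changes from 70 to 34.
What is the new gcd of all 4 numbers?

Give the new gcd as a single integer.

Answer: 1

Derivation:
Numbers: [40, 70, 30, 25], gcd = 5
Change: index 1, 70 -> 34
gcd of the OTHER numbers (without index 1): gcd([40, 30, 25]) = 5
New gcd = gcd(g_others, new_val) = gcd(5, 34) = 1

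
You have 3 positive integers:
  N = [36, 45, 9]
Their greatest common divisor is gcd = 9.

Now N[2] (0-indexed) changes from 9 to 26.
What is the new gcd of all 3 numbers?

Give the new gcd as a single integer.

Answer: 1

Derivation:
Numbers: [36, 45, 9], gcd = 9
Change: index 2, 9 -> 26
gcd of the OTHER numbers (without index 2): gcd([36, 45]) = 9
New gcd = gcd(g_others, new_val) = gcd(9, 26) = 1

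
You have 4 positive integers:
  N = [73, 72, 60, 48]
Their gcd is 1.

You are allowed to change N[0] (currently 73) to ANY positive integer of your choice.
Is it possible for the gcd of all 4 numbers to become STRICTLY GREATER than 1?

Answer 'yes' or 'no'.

Answer: yes

Derivation:
Current gcd = 1
gcd of all OTHER numbers (without N[0]=73): gcd([72, 60, 48]) = 12
The new gcd after any change is gcd(12, new_value).
This can be at most 12.
Since 12 > old gcd 1, the gcd CAN increase (e.g., set N[0] = 12).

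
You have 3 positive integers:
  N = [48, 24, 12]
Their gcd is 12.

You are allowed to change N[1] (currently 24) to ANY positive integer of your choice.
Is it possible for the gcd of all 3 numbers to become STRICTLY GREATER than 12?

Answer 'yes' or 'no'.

Answer: no

Derivation:
Current gcd = 12
gcd of all OTHER numbers (without N[1]=24): gcd([48, 12]) = 12
The new gcd after any change is gcd(12, new_value).
This can be at most 12.
Since 12 = old gcd 12, the gcd can only stay the same or decrease.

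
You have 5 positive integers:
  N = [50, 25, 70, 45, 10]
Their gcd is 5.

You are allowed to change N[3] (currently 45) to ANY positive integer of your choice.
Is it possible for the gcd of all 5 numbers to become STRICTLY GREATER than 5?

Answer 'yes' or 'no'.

Current gcd = 5
gcd of all OTHER numbers (without N[3]=45): gcd([50, 25, 70, 10]) = 5
The new gcd after any change is gcd(5, new_value).
This can be at most 5.
Since 5 = old gcd 5, the gcd can only stay the same or decrease.

Answer: no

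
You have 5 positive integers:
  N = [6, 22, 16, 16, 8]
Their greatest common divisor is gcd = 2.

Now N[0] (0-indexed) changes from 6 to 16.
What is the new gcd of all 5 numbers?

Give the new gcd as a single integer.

Answer: 2

Derivation:
Numbers: [6, 22, 16, 16, 8], gcd = 2
Change: index 0, 6 -> 16
gcd of the OTHER numbers (without index 0): gcd([22, 16, 16, 8]) = 2
New gcd = gcd(g_others, new_val) = gcd(2, 16) = 2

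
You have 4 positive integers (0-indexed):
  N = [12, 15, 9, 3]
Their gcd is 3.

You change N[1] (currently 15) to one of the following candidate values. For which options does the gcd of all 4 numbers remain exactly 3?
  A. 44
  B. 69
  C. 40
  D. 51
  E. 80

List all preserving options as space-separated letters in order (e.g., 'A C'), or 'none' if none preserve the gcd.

Answer: B D

Derivation:
Old gcd = 3; gcd of others (without N[1]) = 3
New gcd for candidate v: gcd(3, v). Preserves old gcd iff gcd(3, v) = 3.
  Option A: v=44, gcd(3,44)=1 -> changes
  Option B: v=69, gcd(3,69)=3 -> preserves
  Option C: v=40, gcd(3,40)=1 -> changes
  Option D: v=51, gcd(3,51)=3 -> preserves
  Option E: v=80, gcd(3,80)=1 -> changes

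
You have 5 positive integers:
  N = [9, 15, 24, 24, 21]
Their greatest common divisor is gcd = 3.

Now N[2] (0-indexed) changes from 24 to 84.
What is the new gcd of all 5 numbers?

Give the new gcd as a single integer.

Numbers: [9, 15, 24, 24, 21], gcd = 3
Change: index 2, 24 -> 84
gcd of the OTHER numbers (without index 2): gcd([9, 15, 24, 21]) = 3
New gcd = gcd(g_others, new_val) = gcd(3, 84) = 3

Answer: 3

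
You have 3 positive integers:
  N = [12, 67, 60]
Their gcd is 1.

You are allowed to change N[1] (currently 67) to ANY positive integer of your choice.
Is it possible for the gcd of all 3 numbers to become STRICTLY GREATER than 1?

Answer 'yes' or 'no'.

Current gcd = 1
gcd of all OTHER numbers (without N[1]=67): gcd([12, 60]) = 12
The new gcd after any change is gcd(12, new_value).
This can be at most 12.
Since 12 > old gcd 1, the gcd CAN increase (e.g., set N[1] = 12).

Answer: yes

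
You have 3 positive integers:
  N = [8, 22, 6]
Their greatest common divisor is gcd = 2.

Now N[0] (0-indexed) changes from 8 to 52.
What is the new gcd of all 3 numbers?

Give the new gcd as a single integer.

Numbers: [8, 22, 6], gcd = 2
Change: index 0, 8 -> 52
gcd of the OTHER numbers (without index 0): gcd([22, 6]) = 2
New gcd = gcd(g_others, new_val) = gcd(2, 52) = 2

Answer: 2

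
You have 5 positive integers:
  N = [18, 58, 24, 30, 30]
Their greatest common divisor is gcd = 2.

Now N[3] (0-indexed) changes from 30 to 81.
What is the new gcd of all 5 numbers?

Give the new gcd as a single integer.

Answer: 1

Derivation:
Numbers: [18, 58, 24, 30, 30], gcd = 2
Change: index 3, 30 -> 81
gcd of the OTHER numbers (without index 3): gcd([18, 58, 24, 30]) = 2
New gcd = gcd(g_others, new_val) = gcd(2, 81) = 1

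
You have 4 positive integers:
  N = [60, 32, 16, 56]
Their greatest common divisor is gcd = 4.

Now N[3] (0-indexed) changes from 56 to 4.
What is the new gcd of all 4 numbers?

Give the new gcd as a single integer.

Answer: 4

Derivation:
Numbers: [60, 32, 16, 56], gcd = 4
Change: index 3, 56 -> 4
gcd of the OTHER numbers (without index 3): gcd([60, 32, 16]) = 4
New gcd = gcd(g_others, new_val) = gcd(4, 4) = 4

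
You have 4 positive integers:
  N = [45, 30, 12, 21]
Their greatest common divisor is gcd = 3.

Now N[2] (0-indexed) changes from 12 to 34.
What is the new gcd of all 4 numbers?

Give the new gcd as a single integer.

Answer: 1

Derivation:
Numbers: [45, 30, 12, 21], gcd = 3
Change: index 2, 12 -> 34
gcd of the OTHER numbers (without index 2): gcd([45, 30, 21]) = 3
New gcd = gcd(g_others, new_val) = gcd(3, 34) = 1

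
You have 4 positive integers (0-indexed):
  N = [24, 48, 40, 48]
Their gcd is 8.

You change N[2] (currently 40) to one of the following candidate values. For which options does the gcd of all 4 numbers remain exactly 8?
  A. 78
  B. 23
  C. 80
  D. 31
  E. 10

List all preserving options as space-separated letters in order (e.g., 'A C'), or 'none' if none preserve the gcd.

Answer: C

Derivation:
Old gcd = 8; gcd of others (without N[2]) = 24
New gcd for candidate v: gcd(24, v). Preserves old gcd iff gcd(24, v) = 8.
  Option A: v=78, gcd(24,78)=6 -> changes
  Option B: v=23, gcd(24,23)=1 -> changes
  Option C: v=80, gcd(24,80)=8 -> preserves
  Option D: v=31, gcd(24,31)=1 -> changes
  Option E: v=10, gcd(24,10)=2 -> changes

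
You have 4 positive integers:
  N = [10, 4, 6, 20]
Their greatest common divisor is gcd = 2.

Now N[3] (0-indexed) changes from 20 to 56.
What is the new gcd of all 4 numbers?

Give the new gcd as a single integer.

Numbers: [10, 4, 6, 20], gcd = 2
Change: index 3, 20 -> 56
gcd of the OTHER numbers (without index 3): gcd([10, 4, 6]) = 2
New gcd = gcd(g_others, new_val) = gcd(2, 56) = 2

Answer: 2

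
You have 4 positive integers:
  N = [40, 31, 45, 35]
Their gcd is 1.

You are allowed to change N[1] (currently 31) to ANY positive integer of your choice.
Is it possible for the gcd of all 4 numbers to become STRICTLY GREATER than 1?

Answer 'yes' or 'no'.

Answer: yes

Derivation:
Current gcd = 1
gcd of all OTHER numbers (without N[1]=31): gcd([40, 45, 35]) = 5
The new gcd after any change is gcd(5, new_value).
This can be at most 5.
Since 5 > old gcd 1, the gcd CAN increase (e.g., set N[1] = 5).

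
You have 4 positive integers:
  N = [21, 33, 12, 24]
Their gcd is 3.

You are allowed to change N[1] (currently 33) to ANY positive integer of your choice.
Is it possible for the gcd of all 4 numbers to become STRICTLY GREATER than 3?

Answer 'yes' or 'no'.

Answer: no

Derivation:
Current gcd = 3
gcd of all OTHER numbers (without N[1]=33): gcd([21, 12, 24]) = 3
The new gcd after any change is gcd(3, new_value).
This can be at most 3.
Since 3 = old gcd 3, the gcd can only stay the same or decrease.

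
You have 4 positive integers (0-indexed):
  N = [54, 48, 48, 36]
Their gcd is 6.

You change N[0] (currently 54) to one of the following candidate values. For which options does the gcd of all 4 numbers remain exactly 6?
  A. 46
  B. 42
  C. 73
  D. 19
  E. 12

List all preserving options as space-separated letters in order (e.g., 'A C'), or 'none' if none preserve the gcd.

Old gcd = 6; gcd of others (without N[0]) = 12
New gcd for candidate v: gcd(12, v). Preserves old gcd iff gcd(12, v) = 6.
  Option A: v=46, gcd(12,46)=2 -> changes
  Option B: v=42, gcd(12,42)=6 -> preserves
  Option C: v=73, gcd(12,73)=1 -> changes
  Option D: v=19, gcd(12,19)=1 -> changes
  Option E: v=12, gcd(12,12)=12 -> changes

Answer: B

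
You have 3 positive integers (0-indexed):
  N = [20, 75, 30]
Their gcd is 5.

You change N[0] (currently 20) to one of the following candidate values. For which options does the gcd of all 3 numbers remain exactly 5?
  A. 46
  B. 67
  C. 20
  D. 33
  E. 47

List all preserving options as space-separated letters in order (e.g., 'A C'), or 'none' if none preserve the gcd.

Answer: C

Derivation:
Old gcd = 5; gcd of others (without N[0]) = 15
New gcd for candidate v: gcd(15, v). Preserves old gcd iff gcd(15, v) = 5.
  Option A: v=46, gcd(15,46)=1 -> changes
  Option B: v=67, gcd(15,67)=1 -> changes
  Option C: v=20, gcd(15,20)=5 -> preserves
  Option D: v=33, gcd(15,33)=3 -> changes
  Option E: v=47, gcd(15,47)=1 -> changes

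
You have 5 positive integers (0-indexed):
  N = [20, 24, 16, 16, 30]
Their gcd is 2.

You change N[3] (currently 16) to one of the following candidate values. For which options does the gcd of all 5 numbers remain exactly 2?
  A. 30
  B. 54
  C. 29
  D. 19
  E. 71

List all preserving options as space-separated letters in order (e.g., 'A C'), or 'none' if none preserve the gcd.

Answer: A B

Derivation:
Old gcd = 2; gcd of others (without N[3]) = 2
New gcd for candidate v: gcd(2, v). Preserves old gcd iff gcd(2, v) = 2.
  Option A: v=30, gcd(2,30)=2 -> preserves
  Option B: v=54, gcd(2,54)=2 -> preserves
  Option C: v=29, gcd(2,29)=1 -> changes
  Option D: v=19, gcd(2,19)=1 -> changes
  Option E: v=71, gcd(2,71)=1 -> changes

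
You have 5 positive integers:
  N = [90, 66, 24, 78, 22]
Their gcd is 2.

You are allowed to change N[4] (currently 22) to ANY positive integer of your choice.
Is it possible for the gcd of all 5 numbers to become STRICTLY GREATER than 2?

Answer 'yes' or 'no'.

Current gcd = 2
gcd of all OTHER numbers (without N[4]=22): gcd([90, 66, 24, 78]) = 6
The new gcd after any change is gcd(6, new_value).
This can be at most 6.
Since 6 > old gcd 2, the gcd CAN increase (e.g., set N[4] = 6).

Answer: yes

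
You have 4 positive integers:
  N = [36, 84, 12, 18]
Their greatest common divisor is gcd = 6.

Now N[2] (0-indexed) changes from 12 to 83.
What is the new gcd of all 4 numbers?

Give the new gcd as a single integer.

Numbers: [36, 84, 12, 18], gcd = 6
Change: index 2, 12 -> 83
gcd of the OTHER numbers (without index 2): gcd([36, 84, 18]) = 6
New gcd = gcd(g_others, new_val) = gcd(6, 83) = 1

Answer: 1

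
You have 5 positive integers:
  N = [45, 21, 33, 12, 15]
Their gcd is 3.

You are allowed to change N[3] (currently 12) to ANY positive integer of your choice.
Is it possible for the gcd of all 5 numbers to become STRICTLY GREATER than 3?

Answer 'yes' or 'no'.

Answer: no

Derivation:
Current gcd = 3
gcd of all OTHER numbers (without N[3]=12): gcd([45, 21, 33, 15]) = 3
The new gcd after any change is gcd(3, new_value).
This can be at most 3.
Since 3 = old gcd 3, the gcd can only stay the same or decrease.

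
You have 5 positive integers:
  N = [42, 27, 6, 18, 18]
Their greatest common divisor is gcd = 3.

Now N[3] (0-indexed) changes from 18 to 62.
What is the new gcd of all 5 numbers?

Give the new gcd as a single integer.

Answer: 1

Derivation:
Numbers: [42, 27, 6, 18, 18], gcd = 3
Change: index 3, 18 -> 62
gcd of the OTHER numbers (without index 3): gcd([42, 27, 6, 18]) = 3
New gcd = gcd(g_others, new_val) = gcd(3, 62) = 1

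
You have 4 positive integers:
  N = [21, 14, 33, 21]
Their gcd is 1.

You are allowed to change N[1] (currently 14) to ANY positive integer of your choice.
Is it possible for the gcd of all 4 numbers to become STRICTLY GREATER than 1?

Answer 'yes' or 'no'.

Answer: yes

Derivation:
Current gcd = 1
gcd of all OTHER numbers (without N[1]=14): gcd([21, 33, 21]) = 3
The new gcd after any change is gcd(3, new_value).
This can be at most 3.
Since 3 > old gcd 1, the gcd CAN increase (e.g., set N[1] = 3).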